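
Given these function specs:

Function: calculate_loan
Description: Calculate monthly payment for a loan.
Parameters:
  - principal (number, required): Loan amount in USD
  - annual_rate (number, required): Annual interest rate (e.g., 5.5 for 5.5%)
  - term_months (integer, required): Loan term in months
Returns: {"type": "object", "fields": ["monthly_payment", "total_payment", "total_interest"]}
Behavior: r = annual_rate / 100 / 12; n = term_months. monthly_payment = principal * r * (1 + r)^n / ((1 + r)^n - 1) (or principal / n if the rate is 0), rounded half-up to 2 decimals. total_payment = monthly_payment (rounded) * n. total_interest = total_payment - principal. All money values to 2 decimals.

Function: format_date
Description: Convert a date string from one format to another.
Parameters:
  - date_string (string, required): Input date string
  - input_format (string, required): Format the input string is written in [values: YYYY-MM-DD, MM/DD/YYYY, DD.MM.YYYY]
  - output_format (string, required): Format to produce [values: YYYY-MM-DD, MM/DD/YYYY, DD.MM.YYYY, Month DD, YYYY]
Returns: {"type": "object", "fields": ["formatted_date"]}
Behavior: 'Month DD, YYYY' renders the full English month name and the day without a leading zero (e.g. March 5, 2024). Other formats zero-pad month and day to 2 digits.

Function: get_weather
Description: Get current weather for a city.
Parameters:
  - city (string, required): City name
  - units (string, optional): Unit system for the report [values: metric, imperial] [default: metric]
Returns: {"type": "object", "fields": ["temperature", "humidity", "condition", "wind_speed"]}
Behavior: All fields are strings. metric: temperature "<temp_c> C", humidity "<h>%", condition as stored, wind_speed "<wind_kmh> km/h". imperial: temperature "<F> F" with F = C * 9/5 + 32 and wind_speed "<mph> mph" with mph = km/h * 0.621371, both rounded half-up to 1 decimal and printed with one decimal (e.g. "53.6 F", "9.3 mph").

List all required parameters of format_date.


Parameters of format_date and their required/optional flag:
  date_string: required
  input_format: required
  output_format: required
date_string, input_format, output_format


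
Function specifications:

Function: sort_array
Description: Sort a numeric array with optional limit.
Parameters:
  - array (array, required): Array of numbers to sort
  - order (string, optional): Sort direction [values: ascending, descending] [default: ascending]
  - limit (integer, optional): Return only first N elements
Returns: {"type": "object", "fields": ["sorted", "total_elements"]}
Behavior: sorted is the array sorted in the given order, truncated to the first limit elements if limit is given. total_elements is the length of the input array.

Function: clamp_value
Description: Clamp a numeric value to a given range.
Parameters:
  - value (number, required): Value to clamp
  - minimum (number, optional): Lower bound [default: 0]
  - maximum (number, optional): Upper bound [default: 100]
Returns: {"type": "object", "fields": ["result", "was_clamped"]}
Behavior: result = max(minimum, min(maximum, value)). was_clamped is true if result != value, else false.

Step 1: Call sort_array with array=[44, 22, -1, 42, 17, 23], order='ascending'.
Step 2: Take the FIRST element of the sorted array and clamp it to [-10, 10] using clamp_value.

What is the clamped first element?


Step 1: sort_array(order=ascending)
  sorted: [-1, 17, 22, 23, 42, 44]
  -> first element = -1
Step 2: clamp_value(value=-1, minimum=-10, maximum=10)
  result = max(-10, min(10, -1)) = max(-10, -1) = -1
  was_clamped = (-1 != -1) = false
  -> result = -1
-1


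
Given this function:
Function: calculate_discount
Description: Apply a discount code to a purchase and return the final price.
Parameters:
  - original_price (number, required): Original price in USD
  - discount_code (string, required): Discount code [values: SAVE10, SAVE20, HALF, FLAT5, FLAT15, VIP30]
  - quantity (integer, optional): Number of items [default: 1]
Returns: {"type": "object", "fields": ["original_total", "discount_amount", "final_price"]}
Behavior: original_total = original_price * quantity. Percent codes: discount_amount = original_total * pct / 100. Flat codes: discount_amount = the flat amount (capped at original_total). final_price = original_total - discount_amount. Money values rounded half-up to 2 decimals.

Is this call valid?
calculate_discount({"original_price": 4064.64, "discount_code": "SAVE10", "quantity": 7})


Checking all required parameters present and types match... All valid.
Valid


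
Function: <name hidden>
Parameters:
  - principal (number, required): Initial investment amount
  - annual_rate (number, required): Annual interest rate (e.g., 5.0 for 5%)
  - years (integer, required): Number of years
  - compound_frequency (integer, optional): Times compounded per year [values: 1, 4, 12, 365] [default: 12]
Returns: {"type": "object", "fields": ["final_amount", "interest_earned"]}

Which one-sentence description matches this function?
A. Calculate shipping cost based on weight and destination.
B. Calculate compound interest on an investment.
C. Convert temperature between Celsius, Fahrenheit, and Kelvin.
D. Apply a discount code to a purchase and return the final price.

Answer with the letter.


Parameters principal, annual_rate, years, compound_frequency and return ["final_amount", "interest_earned"] fit: Calculate compound interest on an investment.
B


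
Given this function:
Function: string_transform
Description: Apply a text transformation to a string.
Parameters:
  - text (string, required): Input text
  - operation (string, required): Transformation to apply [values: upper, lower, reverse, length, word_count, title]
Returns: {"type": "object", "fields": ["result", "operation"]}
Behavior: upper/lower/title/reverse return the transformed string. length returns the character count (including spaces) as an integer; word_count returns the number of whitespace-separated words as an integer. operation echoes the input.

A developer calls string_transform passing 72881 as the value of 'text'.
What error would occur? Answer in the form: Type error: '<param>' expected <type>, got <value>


Spec: 'text' is declared as string; 72881 is an integer.
Type error: 'text' expected string, got 72881


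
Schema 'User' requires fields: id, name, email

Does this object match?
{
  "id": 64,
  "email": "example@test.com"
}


Checking required fields...
Missing: name
Invalid - missing required field 'name'


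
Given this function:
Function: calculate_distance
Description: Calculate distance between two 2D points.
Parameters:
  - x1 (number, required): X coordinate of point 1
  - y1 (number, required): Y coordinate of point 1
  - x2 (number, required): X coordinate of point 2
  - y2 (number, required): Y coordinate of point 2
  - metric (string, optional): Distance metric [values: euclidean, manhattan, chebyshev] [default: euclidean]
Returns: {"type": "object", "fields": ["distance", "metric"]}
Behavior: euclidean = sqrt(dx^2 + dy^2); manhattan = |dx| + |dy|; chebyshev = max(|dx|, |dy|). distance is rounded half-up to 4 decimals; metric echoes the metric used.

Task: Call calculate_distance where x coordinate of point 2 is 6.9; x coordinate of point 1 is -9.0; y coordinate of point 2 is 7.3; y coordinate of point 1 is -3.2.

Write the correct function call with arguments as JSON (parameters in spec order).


Mapping each described value to its parameter name:
  'X coordinate of point 2' -> x2 = 6.9
  'X coordinate of point 1' -> x1 = -9.0
  'Y coordinate of point 2' -> y2 = 7.3
  'Y coordinate of point 1' -> y1 = -3.2
calculate_distance({"x1": -9.0, "y1": -3.2, "x2": 6.9, "y2": 7.3})


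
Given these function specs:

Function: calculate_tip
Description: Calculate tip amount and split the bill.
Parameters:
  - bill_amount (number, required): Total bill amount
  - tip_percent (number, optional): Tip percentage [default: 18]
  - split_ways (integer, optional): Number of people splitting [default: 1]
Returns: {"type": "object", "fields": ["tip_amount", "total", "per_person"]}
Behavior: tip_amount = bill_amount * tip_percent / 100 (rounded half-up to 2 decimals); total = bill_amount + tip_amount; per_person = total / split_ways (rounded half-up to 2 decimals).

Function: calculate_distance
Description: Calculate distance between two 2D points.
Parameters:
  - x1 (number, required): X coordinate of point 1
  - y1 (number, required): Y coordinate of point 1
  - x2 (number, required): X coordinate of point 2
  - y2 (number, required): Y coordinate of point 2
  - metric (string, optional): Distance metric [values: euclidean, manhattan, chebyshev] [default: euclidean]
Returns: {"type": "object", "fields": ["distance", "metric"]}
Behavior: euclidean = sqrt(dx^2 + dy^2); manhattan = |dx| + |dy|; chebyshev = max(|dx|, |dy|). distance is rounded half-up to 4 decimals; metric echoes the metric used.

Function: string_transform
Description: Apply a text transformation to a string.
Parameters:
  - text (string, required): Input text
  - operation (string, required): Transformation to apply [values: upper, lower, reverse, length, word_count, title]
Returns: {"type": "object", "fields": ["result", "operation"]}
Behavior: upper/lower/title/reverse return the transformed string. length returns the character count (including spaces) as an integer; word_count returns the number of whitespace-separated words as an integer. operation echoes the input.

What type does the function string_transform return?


The string_transform spec declares Returns: {"type": "object", "fields": ["result", "operation"]}
Type:
object


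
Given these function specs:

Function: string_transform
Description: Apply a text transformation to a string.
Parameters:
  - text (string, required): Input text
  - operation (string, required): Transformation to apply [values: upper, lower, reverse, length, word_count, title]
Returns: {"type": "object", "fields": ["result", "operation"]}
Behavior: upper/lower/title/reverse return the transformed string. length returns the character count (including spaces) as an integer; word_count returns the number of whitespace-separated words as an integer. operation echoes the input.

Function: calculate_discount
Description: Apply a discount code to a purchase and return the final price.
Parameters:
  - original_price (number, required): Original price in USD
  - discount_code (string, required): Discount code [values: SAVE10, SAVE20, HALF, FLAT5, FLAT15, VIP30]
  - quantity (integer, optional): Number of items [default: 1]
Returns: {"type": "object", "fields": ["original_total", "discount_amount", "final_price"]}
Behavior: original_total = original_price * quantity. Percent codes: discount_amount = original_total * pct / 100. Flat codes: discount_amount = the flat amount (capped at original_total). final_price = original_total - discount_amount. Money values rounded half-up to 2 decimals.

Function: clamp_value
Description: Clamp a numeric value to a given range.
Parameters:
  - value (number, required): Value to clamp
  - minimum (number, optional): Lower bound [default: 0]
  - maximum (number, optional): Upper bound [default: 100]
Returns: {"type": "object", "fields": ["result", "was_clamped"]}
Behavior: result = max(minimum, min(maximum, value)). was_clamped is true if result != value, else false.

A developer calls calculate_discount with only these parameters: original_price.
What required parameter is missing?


Required parameters: original_price, discount_code
Provided: original_price
Missing: discount_code
discount_code


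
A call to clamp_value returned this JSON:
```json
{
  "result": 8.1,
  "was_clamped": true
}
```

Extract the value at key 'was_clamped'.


true


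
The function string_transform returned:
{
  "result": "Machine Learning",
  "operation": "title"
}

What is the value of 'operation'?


title


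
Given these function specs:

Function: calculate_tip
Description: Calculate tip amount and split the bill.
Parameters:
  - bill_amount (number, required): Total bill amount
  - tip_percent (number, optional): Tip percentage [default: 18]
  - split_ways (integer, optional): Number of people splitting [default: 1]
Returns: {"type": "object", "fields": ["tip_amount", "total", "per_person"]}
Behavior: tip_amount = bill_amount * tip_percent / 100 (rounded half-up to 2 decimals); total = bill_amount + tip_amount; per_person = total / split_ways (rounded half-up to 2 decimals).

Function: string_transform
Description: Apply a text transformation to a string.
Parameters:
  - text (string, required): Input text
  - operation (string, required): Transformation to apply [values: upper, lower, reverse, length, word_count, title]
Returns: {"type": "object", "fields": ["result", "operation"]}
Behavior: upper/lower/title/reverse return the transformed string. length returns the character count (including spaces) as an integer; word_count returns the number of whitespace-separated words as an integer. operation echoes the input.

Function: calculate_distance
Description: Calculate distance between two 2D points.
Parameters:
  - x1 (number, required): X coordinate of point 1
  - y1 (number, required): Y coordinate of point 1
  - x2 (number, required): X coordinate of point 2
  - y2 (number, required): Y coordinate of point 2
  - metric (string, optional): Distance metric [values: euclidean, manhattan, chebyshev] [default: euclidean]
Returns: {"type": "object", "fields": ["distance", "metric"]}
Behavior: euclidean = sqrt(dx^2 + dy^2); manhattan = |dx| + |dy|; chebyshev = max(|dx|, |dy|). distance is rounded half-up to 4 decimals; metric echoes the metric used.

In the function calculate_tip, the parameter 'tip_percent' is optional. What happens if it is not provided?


The calculate_tip spec declares:
  - tip_percent (number, optional): Tip percentage [default: 18]
It defaults to 18


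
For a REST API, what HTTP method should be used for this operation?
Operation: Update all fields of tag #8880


GET = read, POST = create, PUT = update/replace, DELETE = remove
This operation is an update/replace.
PUT


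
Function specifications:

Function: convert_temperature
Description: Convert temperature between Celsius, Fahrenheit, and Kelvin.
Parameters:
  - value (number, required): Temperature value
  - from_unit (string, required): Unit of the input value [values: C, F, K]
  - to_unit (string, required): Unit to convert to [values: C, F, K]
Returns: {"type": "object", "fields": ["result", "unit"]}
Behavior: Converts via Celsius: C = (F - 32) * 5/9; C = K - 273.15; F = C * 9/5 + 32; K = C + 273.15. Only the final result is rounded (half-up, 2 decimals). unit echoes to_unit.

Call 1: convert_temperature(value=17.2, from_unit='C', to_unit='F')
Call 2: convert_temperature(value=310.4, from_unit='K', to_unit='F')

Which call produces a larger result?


Call 1:
  Input already in C: 17.2
  To F: 17.2 * 9/5 + 32 = 62.96
  Round to 2 decimals: 62.96
  -> 62.96 F
Call 2:
  To C: 310.4 - 273.15 = 37.25
  To F: 37.25 * 9/5 + 32 = 99.05
  Round to 2 decimals: 99.05
  -> 99.05 F
Call 2 (99.05 F)


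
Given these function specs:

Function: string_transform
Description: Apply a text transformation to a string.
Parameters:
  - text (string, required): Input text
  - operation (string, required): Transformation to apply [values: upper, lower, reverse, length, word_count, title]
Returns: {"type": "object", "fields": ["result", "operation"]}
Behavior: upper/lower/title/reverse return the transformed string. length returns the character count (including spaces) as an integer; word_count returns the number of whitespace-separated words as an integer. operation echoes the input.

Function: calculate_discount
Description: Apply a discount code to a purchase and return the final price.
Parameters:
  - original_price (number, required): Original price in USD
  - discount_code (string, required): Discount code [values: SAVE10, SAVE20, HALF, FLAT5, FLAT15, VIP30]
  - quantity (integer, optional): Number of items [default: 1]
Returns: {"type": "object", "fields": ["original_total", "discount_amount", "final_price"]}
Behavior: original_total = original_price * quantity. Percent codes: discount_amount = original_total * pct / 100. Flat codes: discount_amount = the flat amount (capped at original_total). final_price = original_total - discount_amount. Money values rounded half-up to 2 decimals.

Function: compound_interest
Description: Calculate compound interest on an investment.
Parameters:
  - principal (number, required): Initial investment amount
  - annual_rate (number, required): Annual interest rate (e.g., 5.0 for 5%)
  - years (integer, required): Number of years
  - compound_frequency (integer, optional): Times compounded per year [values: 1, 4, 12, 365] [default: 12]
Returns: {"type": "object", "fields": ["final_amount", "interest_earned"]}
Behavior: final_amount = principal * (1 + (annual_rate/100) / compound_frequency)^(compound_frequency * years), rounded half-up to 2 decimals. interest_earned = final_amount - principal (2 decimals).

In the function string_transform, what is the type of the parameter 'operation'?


The string_transform spec declares:
  - operation (string, required): Transformation to apply [values: upper, lower, reverse, length, word_count, title]
Type:
string


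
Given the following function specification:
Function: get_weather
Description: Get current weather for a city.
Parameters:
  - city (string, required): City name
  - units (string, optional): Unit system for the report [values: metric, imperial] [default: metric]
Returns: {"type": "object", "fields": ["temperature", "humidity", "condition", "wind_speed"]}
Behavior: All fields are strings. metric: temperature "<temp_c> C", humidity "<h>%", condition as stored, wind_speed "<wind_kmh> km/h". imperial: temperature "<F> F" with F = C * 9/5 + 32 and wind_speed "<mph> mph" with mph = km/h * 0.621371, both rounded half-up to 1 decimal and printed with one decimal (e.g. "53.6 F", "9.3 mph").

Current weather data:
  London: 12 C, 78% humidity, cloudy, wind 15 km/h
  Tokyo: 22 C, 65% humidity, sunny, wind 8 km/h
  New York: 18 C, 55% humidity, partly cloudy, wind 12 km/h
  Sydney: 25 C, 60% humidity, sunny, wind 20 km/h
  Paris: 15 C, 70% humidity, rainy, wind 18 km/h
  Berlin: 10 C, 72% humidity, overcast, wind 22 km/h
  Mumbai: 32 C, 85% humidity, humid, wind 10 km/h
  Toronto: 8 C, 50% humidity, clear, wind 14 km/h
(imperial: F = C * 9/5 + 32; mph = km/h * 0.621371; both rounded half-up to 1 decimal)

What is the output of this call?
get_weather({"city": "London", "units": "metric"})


London record: 12 C, 78%, cloudy, 15 km/h
metric: report values as stored ('<temp_c> C', '<humidity>%', '<wind_kmh> km/h')
Output:
{"temperature": "12 C", "humidity": "78%", "condition": "cloudy", "wind_speed": "15 km/h"}


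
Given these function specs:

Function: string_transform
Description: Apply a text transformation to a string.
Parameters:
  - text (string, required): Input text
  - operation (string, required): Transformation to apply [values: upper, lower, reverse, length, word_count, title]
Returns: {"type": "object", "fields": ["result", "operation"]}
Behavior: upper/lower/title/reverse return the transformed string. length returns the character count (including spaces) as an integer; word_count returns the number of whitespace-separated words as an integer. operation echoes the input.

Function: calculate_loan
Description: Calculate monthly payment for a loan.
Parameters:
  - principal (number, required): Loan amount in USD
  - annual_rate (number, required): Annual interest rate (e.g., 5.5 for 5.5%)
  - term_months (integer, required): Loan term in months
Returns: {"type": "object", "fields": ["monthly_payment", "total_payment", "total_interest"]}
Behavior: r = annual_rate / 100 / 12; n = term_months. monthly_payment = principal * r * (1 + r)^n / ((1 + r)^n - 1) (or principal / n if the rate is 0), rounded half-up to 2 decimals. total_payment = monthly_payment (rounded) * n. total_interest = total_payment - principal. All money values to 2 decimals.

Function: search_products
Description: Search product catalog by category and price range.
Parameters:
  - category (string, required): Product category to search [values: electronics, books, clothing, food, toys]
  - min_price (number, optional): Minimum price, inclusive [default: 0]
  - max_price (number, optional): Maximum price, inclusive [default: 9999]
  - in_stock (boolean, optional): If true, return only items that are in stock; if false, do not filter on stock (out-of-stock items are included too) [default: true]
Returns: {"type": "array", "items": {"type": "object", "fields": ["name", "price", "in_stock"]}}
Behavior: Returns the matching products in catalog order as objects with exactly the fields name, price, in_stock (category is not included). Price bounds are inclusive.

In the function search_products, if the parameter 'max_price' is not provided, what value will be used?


The search_products spec declares:
  - max_price (number, optional): Maximum price, inclusive [default: 9999]
Default:
9999


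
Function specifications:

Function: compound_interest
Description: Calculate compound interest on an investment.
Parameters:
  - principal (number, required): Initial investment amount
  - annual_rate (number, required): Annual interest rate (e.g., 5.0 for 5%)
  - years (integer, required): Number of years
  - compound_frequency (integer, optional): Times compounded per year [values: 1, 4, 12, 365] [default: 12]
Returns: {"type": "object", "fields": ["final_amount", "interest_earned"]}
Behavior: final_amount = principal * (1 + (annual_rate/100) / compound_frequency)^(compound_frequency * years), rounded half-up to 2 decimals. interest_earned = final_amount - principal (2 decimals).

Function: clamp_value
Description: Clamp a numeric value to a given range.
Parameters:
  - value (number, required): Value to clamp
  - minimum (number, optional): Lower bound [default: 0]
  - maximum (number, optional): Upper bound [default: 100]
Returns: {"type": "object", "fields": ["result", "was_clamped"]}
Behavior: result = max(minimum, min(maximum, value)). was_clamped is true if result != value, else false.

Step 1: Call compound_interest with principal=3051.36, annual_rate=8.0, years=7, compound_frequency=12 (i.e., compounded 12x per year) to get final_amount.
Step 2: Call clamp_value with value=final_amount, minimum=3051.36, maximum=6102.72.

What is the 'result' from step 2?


Step 1: compound_interest
  rate per period = 8.0/100/12 = 0.006666666667 (keep full precision); periods = 12 * 7 = 84
  (1 + 0.006666666667)^84 = 1.74742205
  final_amount = 3051.36 * 1.74742205 = 5332.013751 -> 5332.01
  interest_earned = 5332.01 - 3051.36 = 2280.65
  -> final_amount = 5332.01
Step 2: clamp_value(value=5332.01, minimum=3051.36, maximum=6102.72)
  result = max(3051.36, min(6102.72, 5332.01)) = max(3051.36, 5332.01) = 5332.01
  was_clamped = (5332.01 != 5332.01) = false
  -> result = 5332.01
5332.01


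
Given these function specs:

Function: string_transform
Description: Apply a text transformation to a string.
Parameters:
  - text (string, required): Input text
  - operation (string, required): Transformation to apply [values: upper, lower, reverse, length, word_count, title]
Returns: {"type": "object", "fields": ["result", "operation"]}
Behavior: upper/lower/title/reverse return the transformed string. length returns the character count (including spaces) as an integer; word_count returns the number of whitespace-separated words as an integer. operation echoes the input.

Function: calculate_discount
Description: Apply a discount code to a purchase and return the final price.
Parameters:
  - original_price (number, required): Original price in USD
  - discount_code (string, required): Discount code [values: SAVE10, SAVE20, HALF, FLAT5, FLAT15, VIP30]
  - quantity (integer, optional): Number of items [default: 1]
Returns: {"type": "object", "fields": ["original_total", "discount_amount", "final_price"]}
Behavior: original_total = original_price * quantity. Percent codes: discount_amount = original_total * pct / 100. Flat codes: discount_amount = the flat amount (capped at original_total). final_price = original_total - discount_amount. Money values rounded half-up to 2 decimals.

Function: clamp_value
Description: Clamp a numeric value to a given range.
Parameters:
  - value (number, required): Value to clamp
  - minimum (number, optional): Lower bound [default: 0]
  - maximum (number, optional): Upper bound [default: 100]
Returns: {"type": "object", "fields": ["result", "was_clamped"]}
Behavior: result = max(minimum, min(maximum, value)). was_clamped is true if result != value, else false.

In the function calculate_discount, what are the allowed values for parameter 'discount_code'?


The calculate_discount spec declares:
  - discount_code (string, required): Discount code [values: SAVE10, SAVE20, HALF, FLAT5, FLAT15, VIP30]
Allowed values:
SAVE10, SAVE20, HALF, FLAT5, FLAT15, VIP30


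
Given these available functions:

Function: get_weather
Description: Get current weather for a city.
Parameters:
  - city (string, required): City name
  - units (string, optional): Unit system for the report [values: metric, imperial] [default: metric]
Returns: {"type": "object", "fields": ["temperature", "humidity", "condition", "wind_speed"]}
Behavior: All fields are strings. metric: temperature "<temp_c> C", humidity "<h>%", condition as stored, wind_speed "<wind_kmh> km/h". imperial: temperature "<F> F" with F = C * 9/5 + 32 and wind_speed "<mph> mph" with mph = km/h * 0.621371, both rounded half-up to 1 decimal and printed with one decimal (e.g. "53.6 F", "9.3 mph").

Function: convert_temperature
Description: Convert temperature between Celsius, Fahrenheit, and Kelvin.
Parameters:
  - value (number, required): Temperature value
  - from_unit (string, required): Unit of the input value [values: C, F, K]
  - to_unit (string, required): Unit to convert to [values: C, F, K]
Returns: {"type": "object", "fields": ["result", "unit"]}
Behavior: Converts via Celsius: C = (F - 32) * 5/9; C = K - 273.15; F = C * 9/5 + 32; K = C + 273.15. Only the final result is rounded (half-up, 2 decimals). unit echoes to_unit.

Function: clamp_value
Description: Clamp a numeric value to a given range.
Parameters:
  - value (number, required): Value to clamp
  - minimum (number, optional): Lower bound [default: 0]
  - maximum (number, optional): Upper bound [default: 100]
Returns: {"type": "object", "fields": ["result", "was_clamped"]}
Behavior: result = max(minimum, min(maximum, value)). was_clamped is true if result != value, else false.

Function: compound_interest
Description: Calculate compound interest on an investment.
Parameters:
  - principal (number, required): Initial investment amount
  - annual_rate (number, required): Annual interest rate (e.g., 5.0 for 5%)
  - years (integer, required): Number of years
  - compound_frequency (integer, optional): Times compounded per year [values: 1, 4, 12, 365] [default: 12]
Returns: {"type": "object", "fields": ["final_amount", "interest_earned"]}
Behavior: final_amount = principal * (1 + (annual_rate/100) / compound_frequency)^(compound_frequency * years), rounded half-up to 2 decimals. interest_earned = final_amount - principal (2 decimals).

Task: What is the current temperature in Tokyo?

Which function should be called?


The task needs a function whose description is: Get current weather for a city.
get_weather


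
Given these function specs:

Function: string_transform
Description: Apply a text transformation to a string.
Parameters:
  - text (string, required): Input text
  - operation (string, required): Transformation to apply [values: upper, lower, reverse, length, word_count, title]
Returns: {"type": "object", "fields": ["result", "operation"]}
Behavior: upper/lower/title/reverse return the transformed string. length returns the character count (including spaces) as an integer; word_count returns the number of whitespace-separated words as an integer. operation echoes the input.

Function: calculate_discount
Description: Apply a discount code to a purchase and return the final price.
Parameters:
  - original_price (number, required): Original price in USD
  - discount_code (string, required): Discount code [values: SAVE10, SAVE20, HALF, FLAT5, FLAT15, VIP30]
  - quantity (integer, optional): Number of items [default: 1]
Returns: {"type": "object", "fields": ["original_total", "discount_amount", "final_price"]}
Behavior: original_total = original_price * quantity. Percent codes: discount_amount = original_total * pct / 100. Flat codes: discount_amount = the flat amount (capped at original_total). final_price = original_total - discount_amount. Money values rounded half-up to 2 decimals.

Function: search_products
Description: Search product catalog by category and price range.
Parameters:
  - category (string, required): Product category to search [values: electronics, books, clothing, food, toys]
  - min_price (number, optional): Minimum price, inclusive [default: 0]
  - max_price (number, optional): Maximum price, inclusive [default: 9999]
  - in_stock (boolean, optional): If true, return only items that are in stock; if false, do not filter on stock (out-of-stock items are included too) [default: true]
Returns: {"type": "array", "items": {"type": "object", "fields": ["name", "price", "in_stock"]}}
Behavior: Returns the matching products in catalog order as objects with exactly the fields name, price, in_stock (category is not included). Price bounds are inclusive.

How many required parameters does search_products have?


Parameters of search_products: category (required), min_price (optional), max_price (optional), in_stock (optional)
Required count:
1


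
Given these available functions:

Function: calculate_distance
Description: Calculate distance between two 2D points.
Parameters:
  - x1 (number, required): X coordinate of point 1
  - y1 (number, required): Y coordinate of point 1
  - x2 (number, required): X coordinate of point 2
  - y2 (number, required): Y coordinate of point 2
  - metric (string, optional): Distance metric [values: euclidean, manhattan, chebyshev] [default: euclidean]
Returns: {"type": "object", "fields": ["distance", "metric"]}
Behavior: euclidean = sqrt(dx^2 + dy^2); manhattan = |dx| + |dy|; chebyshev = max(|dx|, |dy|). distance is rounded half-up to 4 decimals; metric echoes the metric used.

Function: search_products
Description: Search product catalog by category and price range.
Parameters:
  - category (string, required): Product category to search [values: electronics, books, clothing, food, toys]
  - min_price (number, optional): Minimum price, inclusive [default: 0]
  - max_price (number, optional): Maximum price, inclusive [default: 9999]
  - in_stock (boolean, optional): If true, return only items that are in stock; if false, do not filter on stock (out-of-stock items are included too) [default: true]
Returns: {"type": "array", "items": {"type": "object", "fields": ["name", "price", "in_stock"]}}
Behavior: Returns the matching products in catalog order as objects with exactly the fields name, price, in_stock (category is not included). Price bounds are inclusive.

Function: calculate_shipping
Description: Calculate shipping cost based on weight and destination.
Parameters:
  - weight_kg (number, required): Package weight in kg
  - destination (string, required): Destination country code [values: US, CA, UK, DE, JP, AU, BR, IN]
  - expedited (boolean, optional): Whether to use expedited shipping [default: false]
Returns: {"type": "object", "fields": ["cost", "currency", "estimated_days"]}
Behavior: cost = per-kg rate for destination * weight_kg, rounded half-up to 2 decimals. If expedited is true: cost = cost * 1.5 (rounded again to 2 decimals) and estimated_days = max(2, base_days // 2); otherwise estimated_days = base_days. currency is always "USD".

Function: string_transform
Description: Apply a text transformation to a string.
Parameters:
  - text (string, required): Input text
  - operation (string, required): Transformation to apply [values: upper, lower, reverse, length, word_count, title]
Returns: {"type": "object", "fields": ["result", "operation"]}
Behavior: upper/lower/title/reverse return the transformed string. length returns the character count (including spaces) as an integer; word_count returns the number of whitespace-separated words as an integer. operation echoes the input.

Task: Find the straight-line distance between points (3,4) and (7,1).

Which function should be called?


The task needs a function whose description is: Calculate distance between two 2D points.
calculate_distance


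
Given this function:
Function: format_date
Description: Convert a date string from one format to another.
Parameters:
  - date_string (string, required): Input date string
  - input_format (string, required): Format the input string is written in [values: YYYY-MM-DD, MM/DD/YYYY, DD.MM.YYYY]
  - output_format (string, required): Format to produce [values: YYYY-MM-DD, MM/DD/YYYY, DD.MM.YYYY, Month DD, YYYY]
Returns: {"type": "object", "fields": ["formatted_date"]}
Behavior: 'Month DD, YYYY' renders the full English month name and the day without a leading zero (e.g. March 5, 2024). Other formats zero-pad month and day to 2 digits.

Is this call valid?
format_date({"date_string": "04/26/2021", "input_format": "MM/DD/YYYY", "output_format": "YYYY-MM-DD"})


Checking all required parameters present and types match... All valid.
Valid


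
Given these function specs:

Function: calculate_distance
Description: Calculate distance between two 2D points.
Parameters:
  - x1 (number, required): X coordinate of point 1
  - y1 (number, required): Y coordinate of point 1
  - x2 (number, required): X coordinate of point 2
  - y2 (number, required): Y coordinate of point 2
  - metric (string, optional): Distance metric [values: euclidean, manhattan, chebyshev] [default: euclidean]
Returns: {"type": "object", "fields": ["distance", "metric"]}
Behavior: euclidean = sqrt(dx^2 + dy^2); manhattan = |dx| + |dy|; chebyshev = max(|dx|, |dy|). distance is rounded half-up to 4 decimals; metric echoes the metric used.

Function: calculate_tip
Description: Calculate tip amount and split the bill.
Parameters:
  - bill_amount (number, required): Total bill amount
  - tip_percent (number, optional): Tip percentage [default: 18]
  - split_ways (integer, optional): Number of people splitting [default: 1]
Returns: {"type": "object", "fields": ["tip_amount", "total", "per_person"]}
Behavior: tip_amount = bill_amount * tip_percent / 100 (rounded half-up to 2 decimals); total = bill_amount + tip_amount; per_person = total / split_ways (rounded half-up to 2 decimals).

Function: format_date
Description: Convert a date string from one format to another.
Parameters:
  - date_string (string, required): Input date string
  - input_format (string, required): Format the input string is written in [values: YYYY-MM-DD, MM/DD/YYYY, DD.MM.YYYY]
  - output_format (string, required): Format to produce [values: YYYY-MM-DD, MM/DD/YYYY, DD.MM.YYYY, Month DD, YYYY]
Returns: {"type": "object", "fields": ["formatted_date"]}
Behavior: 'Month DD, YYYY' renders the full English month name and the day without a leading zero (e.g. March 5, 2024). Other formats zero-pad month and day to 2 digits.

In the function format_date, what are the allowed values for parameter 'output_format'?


The format_date spec declares:
  - output_format (string, required): Format to produce [values: YYYY-MM-DD, MM/DD/YYYY, DD.MM.YYYY, Month DD, YYYY]
Allowed values:
YYYY-MM-DD, MM/DD/YYYY, DD.MM.YYYY, Month DD, YYYY


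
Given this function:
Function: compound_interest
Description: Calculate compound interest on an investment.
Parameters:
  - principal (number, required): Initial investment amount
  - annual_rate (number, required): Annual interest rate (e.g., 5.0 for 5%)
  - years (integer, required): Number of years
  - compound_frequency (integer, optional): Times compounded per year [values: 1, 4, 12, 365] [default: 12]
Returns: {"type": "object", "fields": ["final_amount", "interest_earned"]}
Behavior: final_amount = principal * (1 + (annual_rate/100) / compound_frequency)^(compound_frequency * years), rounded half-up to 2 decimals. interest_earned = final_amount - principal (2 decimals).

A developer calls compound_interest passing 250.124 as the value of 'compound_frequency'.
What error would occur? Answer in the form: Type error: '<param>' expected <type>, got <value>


Spec: 'compound_frequency' is declared as integer; 250.124 is a non-integer number.
Type error: 'compound_frequency' expected integer, got 250.124


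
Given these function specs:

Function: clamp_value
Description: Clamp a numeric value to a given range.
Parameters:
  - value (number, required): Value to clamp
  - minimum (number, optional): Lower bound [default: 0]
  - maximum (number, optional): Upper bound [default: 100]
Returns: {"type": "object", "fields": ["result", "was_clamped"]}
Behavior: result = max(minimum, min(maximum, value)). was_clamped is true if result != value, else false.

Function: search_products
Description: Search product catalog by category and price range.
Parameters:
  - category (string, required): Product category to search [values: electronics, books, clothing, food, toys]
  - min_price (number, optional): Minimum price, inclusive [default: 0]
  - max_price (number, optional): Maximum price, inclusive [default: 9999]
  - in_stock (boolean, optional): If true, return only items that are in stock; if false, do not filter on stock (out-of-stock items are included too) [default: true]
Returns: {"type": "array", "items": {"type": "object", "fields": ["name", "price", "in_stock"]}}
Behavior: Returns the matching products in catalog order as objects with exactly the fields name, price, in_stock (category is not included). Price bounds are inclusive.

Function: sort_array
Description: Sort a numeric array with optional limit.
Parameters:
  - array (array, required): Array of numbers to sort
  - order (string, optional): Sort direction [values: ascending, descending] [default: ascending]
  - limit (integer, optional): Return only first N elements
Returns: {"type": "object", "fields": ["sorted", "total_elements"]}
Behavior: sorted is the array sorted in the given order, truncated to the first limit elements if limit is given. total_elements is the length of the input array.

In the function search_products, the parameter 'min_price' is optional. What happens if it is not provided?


The search_products spec declares:
  - min_price (number, optional): Minimum price, inclusive [default: 0]
It defaults to 0


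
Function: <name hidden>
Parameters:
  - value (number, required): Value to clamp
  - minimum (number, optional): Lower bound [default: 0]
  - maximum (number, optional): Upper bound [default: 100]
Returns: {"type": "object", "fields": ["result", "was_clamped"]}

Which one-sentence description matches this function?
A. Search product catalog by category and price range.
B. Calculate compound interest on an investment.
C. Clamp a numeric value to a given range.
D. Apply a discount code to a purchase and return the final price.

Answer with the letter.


Parameters value, minimum, maximum and return ["result", "was_clamped"] fit: Clamp a numeric value to a given range.
C


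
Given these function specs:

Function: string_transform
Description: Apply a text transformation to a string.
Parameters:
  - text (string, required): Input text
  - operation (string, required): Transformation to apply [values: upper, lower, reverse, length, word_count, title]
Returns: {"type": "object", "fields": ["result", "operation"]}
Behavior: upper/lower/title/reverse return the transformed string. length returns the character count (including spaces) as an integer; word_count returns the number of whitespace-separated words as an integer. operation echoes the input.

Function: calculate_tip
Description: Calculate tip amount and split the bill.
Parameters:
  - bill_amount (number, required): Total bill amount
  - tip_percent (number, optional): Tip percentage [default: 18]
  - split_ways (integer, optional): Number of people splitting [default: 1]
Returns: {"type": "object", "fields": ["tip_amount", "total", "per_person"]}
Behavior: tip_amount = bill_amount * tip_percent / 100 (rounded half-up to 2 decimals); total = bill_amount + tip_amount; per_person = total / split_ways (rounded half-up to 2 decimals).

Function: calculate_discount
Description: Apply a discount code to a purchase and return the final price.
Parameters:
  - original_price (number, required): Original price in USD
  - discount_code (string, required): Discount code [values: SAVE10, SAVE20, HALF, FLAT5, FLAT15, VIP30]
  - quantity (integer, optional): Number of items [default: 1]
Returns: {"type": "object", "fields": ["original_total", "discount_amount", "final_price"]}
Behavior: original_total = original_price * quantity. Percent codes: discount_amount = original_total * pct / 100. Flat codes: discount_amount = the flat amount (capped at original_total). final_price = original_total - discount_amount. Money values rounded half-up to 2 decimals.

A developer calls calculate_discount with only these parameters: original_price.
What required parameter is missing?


Required parameters: original_price, discount_code
Provided: original_price
Missing: discount_code
discount_code
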